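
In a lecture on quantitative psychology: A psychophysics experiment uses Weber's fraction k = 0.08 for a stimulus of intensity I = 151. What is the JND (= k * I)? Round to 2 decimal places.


JND = k * I
JND = 0.08 * 151
= 12.08


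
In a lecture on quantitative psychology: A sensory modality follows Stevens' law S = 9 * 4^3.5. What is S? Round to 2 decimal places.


S = 9 * 4^3.5
4^3.5 = 128.0
S = 9 * 128.0
= 1152.00


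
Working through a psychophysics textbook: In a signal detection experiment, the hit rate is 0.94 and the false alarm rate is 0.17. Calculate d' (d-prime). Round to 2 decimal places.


d' = z(HR) - z(FAR)
z(0.94) = 1.5548
z(0.17) = -0.9542
d' = 1.5548 - -0.9542
= 2.51


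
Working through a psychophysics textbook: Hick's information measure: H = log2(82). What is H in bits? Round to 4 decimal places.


H = log2(n)
H = log2(82)
= 6.3576


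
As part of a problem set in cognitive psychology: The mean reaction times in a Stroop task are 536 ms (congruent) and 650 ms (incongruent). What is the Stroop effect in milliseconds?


Stroop effect = RT(incongruent) - RT(congruent)
= 650 - 536
= 114 ms


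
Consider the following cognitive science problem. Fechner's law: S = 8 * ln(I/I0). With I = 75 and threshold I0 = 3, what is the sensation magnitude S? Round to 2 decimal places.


S = 8 * ln(75/3)
I/I0 = 25.0
ln(25.0) = 3.2189
S = 8 * 3.2189
= 25.75


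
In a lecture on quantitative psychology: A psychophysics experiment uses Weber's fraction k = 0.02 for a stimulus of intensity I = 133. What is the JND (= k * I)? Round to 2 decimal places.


JND = k * I
JND = 0.02 * 133
= 2.66


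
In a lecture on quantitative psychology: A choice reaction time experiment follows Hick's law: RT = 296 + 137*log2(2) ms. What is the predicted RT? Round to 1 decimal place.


RT = 296 + 137 * log2(2)
log2(2) = 1.0
RT = 296 + 137 * 1.0
= 296 + 137.0
= 433.0 ms


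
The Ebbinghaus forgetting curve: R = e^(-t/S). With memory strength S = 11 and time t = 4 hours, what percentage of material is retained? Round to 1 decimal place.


R = e^(-t/S)
-t/S = -4/11 = -0.363636
R = e^(-0.363636) = 0.695144
Percentage = 0.695144 * 100
= 69.5


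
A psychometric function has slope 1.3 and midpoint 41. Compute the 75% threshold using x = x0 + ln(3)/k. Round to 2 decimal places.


At P = 0.75: 0.75 = 1/(1 + e^(-k*(x-x0)))
Solving: e^(-k*(x-x0)) = 1/3
x = x0 + ln(3)/k
ln(3) = 1.0986
x = 41 + 1.0986/1.3
= 41 + 0.8451
= 41.85


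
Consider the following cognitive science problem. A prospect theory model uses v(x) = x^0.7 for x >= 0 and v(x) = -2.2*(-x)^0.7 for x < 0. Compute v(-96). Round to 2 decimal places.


Since x = -96 < 0, use v(x) = -lambda*(-x)^alpha
(-x) = 96
96^0.7 = 24.4112
v(-96) = -2.2 * 24.4112
= -53.70


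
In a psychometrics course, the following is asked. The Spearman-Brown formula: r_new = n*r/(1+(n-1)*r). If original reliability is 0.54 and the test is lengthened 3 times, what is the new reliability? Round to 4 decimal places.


r_new = n*r / (1 + (n-1)*r)
Numerator = 3 * 0.54 = 1.62
Denominator = 1 + 2 * 0.54 = 2.08
r_new = 1.62 / 2.08
= 0.7788


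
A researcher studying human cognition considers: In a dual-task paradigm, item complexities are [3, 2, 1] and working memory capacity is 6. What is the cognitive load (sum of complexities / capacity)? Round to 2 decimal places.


Total complexity = 3 + 2 + 1 = 6
Load = total / capacity = 6 / 6
= 1.00


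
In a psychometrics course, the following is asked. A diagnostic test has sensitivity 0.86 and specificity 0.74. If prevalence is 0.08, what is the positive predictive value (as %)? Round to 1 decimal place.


PPV = (sens * prev) / (sens * prev + (1-spec) * (1-prev))
Numerator = 0.86 * 0.08 = 0.0688
P(positive and no disease) = (1 - spec) * (1 - prev) = (1 - 0.74) * (1 - 0.08) = 0.2392
Denominator = 0.0688 + 0.2392 = 0.308
PPV = 0.0688 / 0.308 = 0.223377
As percentage = 22.3


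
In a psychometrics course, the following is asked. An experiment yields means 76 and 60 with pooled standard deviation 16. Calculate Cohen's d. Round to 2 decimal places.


Cohen's d = (M1 - M2) / S_pooled
= (76 - 60) / 16
= 16 / 16
= 1.00


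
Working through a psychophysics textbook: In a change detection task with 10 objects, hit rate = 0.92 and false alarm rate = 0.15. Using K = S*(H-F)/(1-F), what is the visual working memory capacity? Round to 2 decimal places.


K = S * (H - F) / (1 - F)
H - F = 0.77
1 - F = 0.85
K = 10 * 0.77 / 0.85
= 9.06


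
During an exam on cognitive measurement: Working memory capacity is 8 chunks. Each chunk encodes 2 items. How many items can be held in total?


Total items = chunks * items_per_chunk
= 8 * 2
= 16


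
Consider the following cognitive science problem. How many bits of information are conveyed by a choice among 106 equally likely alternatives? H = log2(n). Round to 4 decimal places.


H = log2(n)
H = log2(106)
= 6.7279


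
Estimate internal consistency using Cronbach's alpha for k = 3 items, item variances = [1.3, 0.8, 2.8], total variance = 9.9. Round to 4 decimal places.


alpha = (k/(k-1)) * (1 - sum(s_i^2)/s_total^2)
sum(item variances) = 4.9
k/(k-1) = 3/2 = 1.5
1 - 4.9/9.9 = 1 - 0.494949 = 0.505051
alpha = 1.5 * 0.505051
= 0.7576


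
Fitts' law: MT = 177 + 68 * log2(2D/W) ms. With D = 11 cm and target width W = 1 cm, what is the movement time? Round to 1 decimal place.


MT = 177 + 68 * log2(2*11/1)
2D/W = 22.0
log2(22.0) = 4.4594
MT = 177 + 68 * 4.4594
= 480.2 ms


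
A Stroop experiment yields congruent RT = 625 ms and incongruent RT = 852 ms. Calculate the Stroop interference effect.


Stroop effect = RT(incongruent) - RT(congruent)
= 852 - 625
= 227 ms


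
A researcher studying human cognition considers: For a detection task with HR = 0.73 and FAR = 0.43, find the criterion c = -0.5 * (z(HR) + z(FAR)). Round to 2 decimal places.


c = -0.5 * (z(HR) + z(FAR))
z(0.73) = 0.6128
z(0.43) = -0.1764
c = -0.5 * (0.6128 + -0.1764)
= -0.5 * 0.4364
= -0.22


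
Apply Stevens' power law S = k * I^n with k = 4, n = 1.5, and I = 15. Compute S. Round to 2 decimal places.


S = 4 * 15^1.5
15^1.5 = 58.0948
S = 4 * 58.0948
= 232.38


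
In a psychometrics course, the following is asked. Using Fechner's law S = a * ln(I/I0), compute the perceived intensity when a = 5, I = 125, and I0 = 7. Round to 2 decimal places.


S = 5 * ln(125/7)
I/I0 = 17.857143
ln(17.857143) = 2.8824
S = 5 * 2.8824
= 14.41


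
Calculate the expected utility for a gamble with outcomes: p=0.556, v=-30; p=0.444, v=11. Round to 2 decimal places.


EU = sum(p_i * v_i)
0.556 * -30 = -16.68
0.444 * 11 = 4.884
EU = -16.68 + 4.884
= -11.80


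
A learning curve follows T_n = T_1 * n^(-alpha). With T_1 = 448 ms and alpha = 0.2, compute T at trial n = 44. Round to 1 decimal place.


T_n = 448 * 44^(-0.2)
44^(-0.2) = 0.469148
T_n = 448 * 0.469148
= 210.2 ms


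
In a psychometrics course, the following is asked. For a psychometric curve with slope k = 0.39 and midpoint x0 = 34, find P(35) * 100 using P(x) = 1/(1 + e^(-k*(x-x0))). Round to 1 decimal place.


P(x) = 1/(1 + e^(-0.39*(35 - 34)))
Exponent = -0.39 * 1 = -0.39
e^(-0.39) = 0.677057
P = 1/(1 + 0.677057) = 0.596283
Percentage = 59.6


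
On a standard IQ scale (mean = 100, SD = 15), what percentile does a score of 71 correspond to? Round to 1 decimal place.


z = (IQ - mean) / SD
z = (71 - 100) / 15 = -1.9333
Percentile = Phi(-1.9333) * 100
Phi(-1.9333) = 0.0266
= 2.7


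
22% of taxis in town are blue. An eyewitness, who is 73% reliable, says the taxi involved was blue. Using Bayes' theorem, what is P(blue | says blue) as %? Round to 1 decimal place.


P(blue | says blue) = P(says blue | blue)*P(blue) / [P(says blue | blue)*P(blue) + P(says blue | not blue)*P(not blue)]
Numerator = 0.73 * 0.22 = 0.1606
False identification = 0.27 * 0.78 = 0.2106
P = 0.1606 / (0.1606 + 0.2106)
= 0.1606 / 0.3712
As percentage = 43.3


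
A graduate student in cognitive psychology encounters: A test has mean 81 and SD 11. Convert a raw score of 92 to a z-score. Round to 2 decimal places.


z = (X - mu) / sigma
= (92 - 81) / 11
= 11 / 11
= 1.00


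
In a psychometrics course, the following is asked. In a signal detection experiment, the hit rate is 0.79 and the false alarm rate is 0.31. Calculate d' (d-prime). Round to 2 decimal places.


d' = z(HR) - z(FAR)
z(0.79) = 0.8064
z(0.31) = -0.4959
d' = 0.8064 - -0.4959
= 1.30


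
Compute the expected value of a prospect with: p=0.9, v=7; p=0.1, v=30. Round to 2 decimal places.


EU = sum(p_i * v_i)
0.9 * 7 = 6.3
0.1 * 30 = 3.0
EU = 6.3 + 3.0
= 9.30


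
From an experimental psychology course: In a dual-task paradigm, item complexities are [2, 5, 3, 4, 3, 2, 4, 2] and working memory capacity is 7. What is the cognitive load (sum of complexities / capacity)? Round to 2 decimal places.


Total complexity = 2 + 5 + 3 + 4 + 3 + 2 + 4 + 2 = 25
Load = total / capacity = 25 / 7
= 3.57


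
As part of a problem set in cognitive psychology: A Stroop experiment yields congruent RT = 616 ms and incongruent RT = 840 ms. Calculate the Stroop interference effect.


Stroop effect = RT(incongruent) - RT(congruent)
= 840 - 616
= 224 ms


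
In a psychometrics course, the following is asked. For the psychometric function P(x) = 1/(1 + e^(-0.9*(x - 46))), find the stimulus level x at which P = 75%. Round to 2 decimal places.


At P = 0.75: 0.75 = 1/(1 + e^(-k*(x-x0)))
Solving: e^(-k*(x-x0)) = 1/3
x = x0 + ln(3)/k
ln(3) = 1.0986
x = 46 + 1.0986/0.9
= 46 + 1.2207
= 47.22


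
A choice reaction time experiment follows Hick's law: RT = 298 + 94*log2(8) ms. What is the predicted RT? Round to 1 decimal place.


RT = 298 + 94 * log2(8)
log2(8) = 3.0
RT = 298 + 94 * 3.0
= 298 + 282.0
= 580.0 ms


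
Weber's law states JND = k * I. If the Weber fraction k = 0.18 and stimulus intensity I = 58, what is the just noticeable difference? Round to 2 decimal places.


JND = k * I
JND = 0.18 * 58
= 10.44


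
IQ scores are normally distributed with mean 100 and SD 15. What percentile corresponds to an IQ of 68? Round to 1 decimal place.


z = (IQ - mean) / SD
z = (68 - 100) / 15 = -2.1333
Percentile = Phi(-2.1333) * 100
Phi(-2.1333) = 0.01645
= 1.6


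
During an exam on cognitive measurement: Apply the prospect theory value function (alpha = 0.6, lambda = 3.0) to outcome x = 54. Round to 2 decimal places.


Since x = 54 >= 0, use v(x) = x^0.6
54^0.6 = 10.9506
v(54) = 10.95


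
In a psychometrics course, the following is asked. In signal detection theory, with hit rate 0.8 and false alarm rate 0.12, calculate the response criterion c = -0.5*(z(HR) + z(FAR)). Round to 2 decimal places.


c = -0.5 * (z(HR) + z(FAR))
z(0.8) = 0.8416
z(0.12) = -1.175
c = -0.5 * (0.8416 + -1.175)
= -0.5 * -0.3334
= 0.17


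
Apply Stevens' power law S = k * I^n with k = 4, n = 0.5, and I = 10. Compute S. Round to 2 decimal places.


S = 4 * 10^0.5
10^0.5 = 3.1623
S = 4 * 3.1623
= 12.65


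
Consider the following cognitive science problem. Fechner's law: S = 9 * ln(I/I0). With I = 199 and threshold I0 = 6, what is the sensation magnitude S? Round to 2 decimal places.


S = 9 * ln(199/6)
I/I0 = 33.166667
ln(33.166667) = 3.5015
S = 9 * 3.5015
= 31.51


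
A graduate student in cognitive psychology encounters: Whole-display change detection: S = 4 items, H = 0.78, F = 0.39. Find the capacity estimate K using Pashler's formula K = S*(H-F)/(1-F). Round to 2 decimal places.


K = S * (H - F) / (1 - F)
H - F = 0.39
1 - F = 0.61
K = 4 * 0.39 / 0.61
= 2.56


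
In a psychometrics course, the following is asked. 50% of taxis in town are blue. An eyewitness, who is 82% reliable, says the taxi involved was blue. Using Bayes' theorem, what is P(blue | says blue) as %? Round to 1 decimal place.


P(blue | says blue) = P(says blue | blue)*P(blue) / [P(says blue | blue)*P(blue) + P(says blue | not blue)*P(not blue)]
Numerator = 0.82 * 0.5 = 0.41
False identification = 0.18 * 0.5 = 0.09
P = 0.41 / (0.41 + 0.09)
= 0.41 / 0.5
As percentage = 82.0


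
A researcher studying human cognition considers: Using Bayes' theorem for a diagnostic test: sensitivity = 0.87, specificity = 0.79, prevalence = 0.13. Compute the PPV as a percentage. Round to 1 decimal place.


PPV = (sens * prev) / (sens * prev + (1-spec) * (1-prev))
Numerator = 0.87 * 0.13 = 0.1131
P(positive and no disease) = (1 - spec) * (1 - prev) = (1 - 0.79) * (1 - 0.13) = 0.1827
Denominator = 0.1131 + 0.1827 = 0.2958
PPV = 0.1131 / 0.2958 = 0.382353
As percentage = 38.2


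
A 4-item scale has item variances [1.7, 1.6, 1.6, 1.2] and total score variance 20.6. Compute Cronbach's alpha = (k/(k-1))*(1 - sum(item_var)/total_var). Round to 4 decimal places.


alpha = (k/(k-1)) * (1 - sum(s_i^2)/s_total^2)
sum(item variances) = 6.1
k/(k-1) = 4/3 = 1.333333
1 - 6.1/20.6 = 1 - 0.296117 = 0.703883
alpha = 1.333333 * 0.703883
= 0.9385


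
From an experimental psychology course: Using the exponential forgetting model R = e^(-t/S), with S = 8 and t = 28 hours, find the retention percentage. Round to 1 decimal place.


R = e^(-t/S)
-t/S = -28/8 = -3.5
R = e^(-3.5) = 0.030197
Percentage = 0.030197 * 100
= 3.0


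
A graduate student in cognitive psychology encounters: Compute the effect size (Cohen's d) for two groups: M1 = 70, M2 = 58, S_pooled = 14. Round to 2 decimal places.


Cohen's d = (M1 - M2) / S_pooled
= (70 - 58) / 14
= 12 / 14
= 0.86


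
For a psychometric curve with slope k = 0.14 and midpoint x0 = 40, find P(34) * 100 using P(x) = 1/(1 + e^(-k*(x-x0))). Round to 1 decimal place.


P(x) = 1/(1 + e^(-0.14*(34 - 40)))
Exponent = -0.14 * -6 = 0.84
e^(0.84) = 2.316367
P = 1/(1 + 2.316367) = 0.301535
Percentage = 30.2


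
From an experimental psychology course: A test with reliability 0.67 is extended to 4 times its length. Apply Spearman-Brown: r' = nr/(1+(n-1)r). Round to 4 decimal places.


r_new = n*r / (1 + (n-1)*r)
Numerator = 4 * 0.67 = 2.68
Denominator = 1 + 3 * 0.67 = 3.01
r_new = 2.68 / 3.01
= 0.8904


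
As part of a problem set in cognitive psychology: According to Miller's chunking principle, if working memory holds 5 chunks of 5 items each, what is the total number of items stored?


Total items = chunks * items_per_chunk
= 5 * 5
= 25


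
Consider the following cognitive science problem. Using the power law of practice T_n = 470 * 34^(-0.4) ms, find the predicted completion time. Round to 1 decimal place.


T_n = 470 * 34^(-0.4)
34^(-0.4) = 0.24401
T_n = 470 * 0.24401
= 114.7 ms


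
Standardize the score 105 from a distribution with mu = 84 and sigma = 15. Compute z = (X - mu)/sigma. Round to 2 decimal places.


z = (X - mu) / sigma
= (105 - 84) / 15
= 21 / 15
= 1.40


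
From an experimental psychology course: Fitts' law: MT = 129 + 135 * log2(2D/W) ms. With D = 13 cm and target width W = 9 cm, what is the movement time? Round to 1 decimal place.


MT = 129 + 135 * log2(2*13/9)
2D/W = 2.888889
log2(2.888889) = 1.5305
MT = 129 + 135 * 1.5305
= 335.6 ms


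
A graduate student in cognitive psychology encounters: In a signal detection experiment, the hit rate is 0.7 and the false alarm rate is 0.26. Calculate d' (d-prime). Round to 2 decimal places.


d' = z(HR) - z(FAR)
z(0.7) = 0.5244
z(0.26) = -0.6433
d' = 0.5244 - -0.6433
= 1.17


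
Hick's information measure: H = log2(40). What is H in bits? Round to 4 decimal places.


H = log2(n)
H = log2(40)
= 5.3219


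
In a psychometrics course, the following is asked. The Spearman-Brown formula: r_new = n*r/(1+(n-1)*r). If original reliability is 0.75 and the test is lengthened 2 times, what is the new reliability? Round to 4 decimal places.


r_new = n*r / (1 + (n-1)*r)
Numerator = 2 * 0.75 = 1.5
Denominator = 1 + 1 * 0.75 = 1.75
r_new = 1.5 / 1.75
= 0.8571


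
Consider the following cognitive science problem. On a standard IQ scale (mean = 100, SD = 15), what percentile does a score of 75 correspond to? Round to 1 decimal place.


z = (IQ - mean) / SD
z = (75 - 100) / 15 = -1.6667
Percentile = Phi(-1.6667) * 100
Phi(-1.6667) = 0.047787
= 4.8


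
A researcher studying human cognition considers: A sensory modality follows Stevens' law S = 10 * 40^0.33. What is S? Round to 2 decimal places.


S = 10 * 40^0.33
40^0.33 = 3.3782
S = 10 * 3.3782
= 33.78


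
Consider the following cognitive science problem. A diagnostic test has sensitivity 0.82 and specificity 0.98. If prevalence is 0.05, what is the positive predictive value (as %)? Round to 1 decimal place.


PPV = (sens * prev) / (sens * prev + (1-spec) * (1-prev))
Numerator = 0.82 * 0.05 = 0.041
P(positive and no disease) = (1 - spec) * (1 - prev) = (1 - 0.98) * (1 - 0.05) = 0.019
Denominator = 0.041 + 0.019 = 0.06
PPV = 0.041 / 0.06 = 0.683333
As percentage = 68.3


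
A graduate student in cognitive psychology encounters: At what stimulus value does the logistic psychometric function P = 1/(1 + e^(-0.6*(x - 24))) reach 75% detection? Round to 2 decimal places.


At P = 0.75: 0.75 = 1/(1 + e^(-k*(x-x0)))
Solving: e^(-k*(x-x0)) = 1/3
x = x0 + ln(3)/k
ln(3) = 1.0986
x = 24 + 1.0986/0.6
= 24 + 1.831
= 25.83


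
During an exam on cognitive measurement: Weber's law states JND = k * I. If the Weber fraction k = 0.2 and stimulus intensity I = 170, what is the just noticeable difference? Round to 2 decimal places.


JND = k * I
JND = 0.2 * 170
= 34.00


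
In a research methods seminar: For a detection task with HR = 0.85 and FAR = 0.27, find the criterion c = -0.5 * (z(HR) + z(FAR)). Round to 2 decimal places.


c = -0.5 * (z(HR) + z(FAR))
z(0.85) = 1.0364
z(0.27) = -0.6128
c = -0.5 * (1.0364 + -0.6128)
= -0.5 * 0.4236
= -0.21


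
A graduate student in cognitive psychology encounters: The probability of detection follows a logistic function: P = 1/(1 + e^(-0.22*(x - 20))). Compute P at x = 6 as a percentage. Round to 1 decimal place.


P(x) = 1/(1 + e^(-0.22*(6 - 20)))
Exponent = -0.22 * -14 = 3.08
e^(3.08) = 21.758402
P = 1/(1 + 21.758402) = 0.04394
Percentage = 4.4


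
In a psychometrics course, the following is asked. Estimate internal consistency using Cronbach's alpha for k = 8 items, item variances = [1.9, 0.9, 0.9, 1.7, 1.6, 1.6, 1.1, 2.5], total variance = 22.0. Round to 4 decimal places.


alpha = (k/(k-1)) * (1 - sum(s_i^2)/s_total^2)
sum(item variances) = 12.2
k/(k-1) = 8/7 = 1.142857
1 - 12.2/22.0 = 1 - 0.554545 = 0.445455
alpha = 1.142857 * 0.445455
= 0.5091


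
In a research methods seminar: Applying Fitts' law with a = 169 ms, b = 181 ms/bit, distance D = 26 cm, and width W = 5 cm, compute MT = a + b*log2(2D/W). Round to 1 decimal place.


MT = 169 + 181 * log2(2*26/5)
2D/W = 10.4
log2(10.4) = 3.3785
MT = 169 + 181 * 3.3785
= 780.5 ms


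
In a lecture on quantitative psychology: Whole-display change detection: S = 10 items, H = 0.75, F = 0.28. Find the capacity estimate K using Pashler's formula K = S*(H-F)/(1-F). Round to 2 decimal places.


K = S * (H - F) / (1 - F)
H - F = 0.47
1 - F = 0.72
K = 10 * 0.47 / 0.72
= 6.53


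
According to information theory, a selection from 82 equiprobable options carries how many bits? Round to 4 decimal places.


H = log2(n)
H = log2(82)
= 6.3576


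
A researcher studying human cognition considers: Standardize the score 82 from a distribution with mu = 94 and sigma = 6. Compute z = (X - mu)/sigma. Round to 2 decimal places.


z = (X - mu) / sigma
= (82 - 94) / 6
= -12 / 6
= -2.00


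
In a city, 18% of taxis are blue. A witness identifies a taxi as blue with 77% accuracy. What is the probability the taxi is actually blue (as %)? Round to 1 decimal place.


P(blue | says blue) = P(says blue | blue)*P(blue) / [P(says blue | blue)*P(blue) + P(says blue | not blue)*P(not blue)]
Numerator = 0.77 * 0.18 = 0.1386
False identification = 0.23 * 0.82 = 0.1886
P = 0.1386 / (0.1386 + 0.1886)
= 0.1386 / 0.3272
As percentage = 42.4


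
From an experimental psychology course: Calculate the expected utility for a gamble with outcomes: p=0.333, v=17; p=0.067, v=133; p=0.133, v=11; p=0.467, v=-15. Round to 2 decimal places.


EU = sum(p_i * v_i)
0.333 * 17 = 5.661
0.067 * 133 = 8.911
0.133 * 11 = 1.463
0.467 * -15 = -7.005
EU = 5.661 + 8.911 + 1.463 + -7.005
= 9.03


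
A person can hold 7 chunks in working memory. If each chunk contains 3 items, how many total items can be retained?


Total items = chunks * items_per_chunk
= 7 * 3
= 21


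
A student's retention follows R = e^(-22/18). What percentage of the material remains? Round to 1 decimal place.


R = e^(-t/S)
-t/S = -22/18 = -1.222222
R = e^(-1.222222) = 0.294575
Percentage = 0.294575 * 100
= 29.5


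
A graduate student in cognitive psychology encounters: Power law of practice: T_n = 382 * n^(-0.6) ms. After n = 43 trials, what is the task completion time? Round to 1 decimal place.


T_n = 382 * 43^(-0.6)
43^(-0.6) = 0.104693
T_n = 382 * 0.104693
= 40.0 ms


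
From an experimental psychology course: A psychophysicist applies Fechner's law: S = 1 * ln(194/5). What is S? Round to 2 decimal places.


S = 1 * ln(194/5)
I/I0 = 38.8
ln(38.8) = 3.6584
S = 1 * 3.6584
= 3.66


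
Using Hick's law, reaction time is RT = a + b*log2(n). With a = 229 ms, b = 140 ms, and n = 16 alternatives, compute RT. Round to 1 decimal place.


RT = 229 + 140 * log2(16)
log2(16) = 4.0
RT = 229 + 140 * 4.0
= 229 + 560.0
= 789.0 ms


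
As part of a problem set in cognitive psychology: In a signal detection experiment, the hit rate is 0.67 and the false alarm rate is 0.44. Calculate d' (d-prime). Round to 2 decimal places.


d' = z(HR) - z(FAR)
z(0.67) = 0.4399
z(0.44) = -0.151
d' = 0.4399 - -0.151
= 0.59


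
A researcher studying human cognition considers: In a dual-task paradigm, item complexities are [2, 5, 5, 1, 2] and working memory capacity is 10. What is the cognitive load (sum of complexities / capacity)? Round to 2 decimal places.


Total complexity = 2 + 5 + 5 + 1 + 2 = 15
Load = total / capacity = 15 / 10
= 1.50


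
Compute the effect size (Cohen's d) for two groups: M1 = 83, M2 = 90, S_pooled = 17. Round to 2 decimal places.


Cohen's d = (M1 - M2) / S_pooled
= (83 - 90) / 17
= -7 / 17
= -0.41


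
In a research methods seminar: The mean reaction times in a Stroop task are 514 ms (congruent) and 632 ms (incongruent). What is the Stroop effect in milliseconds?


Stroop effect = RT(incongruent) - RT(congruent)
= 632 - 514
= 118 ms


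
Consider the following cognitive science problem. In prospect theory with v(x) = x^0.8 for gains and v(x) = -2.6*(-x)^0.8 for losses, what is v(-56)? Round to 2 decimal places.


Since x = -56 < 0, use v(x) = -lambda*(-x)^alpha
(-x) = 56
56^0.8 = 25.0352
v(-56) = -2.6 * 25.0352
= -65.09


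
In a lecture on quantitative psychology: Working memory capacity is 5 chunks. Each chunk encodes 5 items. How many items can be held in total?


Total items = chunks * items_per_chunk
= 5 * 5
= 25


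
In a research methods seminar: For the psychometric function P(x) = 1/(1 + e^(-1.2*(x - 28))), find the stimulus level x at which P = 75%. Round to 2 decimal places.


At P = 0.75: 0.75 = 1/(1 + e^(-k*(x-x0)))
Solving: e^(-k*(x-x0)) = 1/3
x = x0 + ln(3)/k
ln(3) = 1.0986
x = 28 + 1.0986/1.2
= 28 + 0.9155
= 28.92


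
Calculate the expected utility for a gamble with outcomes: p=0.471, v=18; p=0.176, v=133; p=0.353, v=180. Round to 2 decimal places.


EU = sum(p_i * v_i)
0.471 * 18 = 8.478
0.176 * 133 = 23.408
0.353 * 180 = 63.54
EU = 8.478 + 23.408 + 63.54
= 95.43


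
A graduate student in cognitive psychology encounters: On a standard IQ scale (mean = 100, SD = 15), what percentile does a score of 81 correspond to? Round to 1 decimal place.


z = (IQ - mean) / SD
z = (81 - 100) / 15 = -1.2667
Percentile = Phi(-1.2667) * 100
Phi(-1.2667) = 0.102631
= 10.3


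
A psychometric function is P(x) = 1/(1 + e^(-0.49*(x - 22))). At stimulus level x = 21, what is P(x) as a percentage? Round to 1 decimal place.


P(x) = 1/(1 + e^(-0.49*(21 - 22)))
Exponent = -0.49 * -1 = 0.49
e^(0.49) = 1.632316
P = 1/(1 + 1.632316) = 0.379894
Percentage = 38.0


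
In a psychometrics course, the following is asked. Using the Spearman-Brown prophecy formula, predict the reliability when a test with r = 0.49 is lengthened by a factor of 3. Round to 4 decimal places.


r_new = n*r / (1 + (n-1)*r)
Numerator = 3 * 0.49 = 1.47
Denominator = 1 + 2 * 0.49 = 1.98
r_new = 1.47 / 1.98
= 0.7424


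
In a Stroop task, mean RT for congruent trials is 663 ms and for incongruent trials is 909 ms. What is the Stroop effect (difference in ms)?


Stroop effect = RT(incongruent) - RT(congruent)
= 909 - 663
= 246 ms


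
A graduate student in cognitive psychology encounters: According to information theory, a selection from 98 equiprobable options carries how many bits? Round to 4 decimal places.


H = log2(n)
H = log2(98)
= 6.6147


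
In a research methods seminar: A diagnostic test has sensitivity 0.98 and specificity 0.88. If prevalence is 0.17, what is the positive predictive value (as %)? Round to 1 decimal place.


PPV = (sens * prev) / (sens * prev + (1-spec) * (1-prev))
Numerator = 0.98 * 0.17 = 0.1666
P(positive and no disease) = (1 - spec) * (1 - prev) = (1 - 0.88) * (1 - 0.17) = 0.0996
Denominator = 0.1666 + 0.0996 = 0.2662
PPV = 0.1666 / 0.2662 = 0.625845
As percentage = 62.6


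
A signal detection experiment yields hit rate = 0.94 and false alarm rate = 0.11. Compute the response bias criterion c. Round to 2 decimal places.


c = -0.5 * (z(HR) + z(FAR))
z(0.94) = 1.5548
z(0.11) = -1.2265
c = -0.5 * (1.5548 + -1.2265)
= -0.5 * 0.3283
= -0.16


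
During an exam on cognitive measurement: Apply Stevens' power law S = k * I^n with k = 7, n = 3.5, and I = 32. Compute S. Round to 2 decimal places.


S = 7 * 32^3.5
32^3.5 = 185363.8
S = 7 * 185363.8
= 1297546.60


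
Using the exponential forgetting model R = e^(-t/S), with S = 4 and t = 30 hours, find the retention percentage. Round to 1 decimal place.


R = e^(-t/S)
-t/S = -30/4 = -7.5
R = e^(-7.5) = 0.000553
Percentage = 0.000553 * 100
= 0.1


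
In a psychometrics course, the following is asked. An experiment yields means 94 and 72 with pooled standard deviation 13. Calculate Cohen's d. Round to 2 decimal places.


Cohen's d = (M1 - M2) / S_pooled
= (94 - 72) / 13
= 22 / 13
= 1.69


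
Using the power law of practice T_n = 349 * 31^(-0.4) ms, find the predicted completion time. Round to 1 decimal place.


T_n = 349 * 31^(-0.4)
31^(-0.4) = 0.253195
T_n = 349 * 0.253195
= 88.4 ms


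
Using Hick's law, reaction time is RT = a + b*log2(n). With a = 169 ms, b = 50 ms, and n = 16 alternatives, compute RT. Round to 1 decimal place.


RT = 169 + 50 * log2(16)
log2(16) = 4.0
RT = 169 + 50 * 4.0
= 169 + 200.0
= 369.0 ms


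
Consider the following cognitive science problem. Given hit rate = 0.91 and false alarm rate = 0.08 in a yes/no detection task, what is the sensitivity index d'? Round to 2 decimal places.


d' = z(HR) - z(FAR)
z(0.91) = 1.3408
z(0.08) = -1.4051
d' = 1.3408 - -1.4051
= 2.75


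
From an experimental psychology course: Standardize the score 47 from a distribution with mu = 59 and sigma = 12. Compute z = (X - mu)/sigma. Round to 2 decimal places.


z = (X - mu) / sigma
= (47 - 59) / 12
= -12 / 12
= -1.00


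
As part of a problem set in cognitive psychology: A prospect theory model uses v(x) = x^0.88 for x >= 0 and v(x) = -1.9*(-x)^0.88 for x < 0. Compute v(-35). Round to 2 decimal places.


Since x = -35 < 0, use v(x) = -lambda*(-x)^alpha
(-x) = 35
35^0.88 = 22.8444
v(-35) = -1.9 * 22.8444
= -43.40


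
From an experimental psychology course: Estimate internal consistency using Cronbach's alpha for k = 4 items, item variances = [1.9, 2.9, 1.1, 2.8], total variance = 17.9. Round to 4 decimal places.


alpha = (k/(k-1)) * (1 - sum(s_i^2)/s_total^2)
sum(item variances) = 8.7
k/(k-1) = 4/3 = 1.333333
1 - 8.7/17.9 = 1 - 0.486034 = 0.513966
alpha = 1.333333 * 0.513966
= 0.6853


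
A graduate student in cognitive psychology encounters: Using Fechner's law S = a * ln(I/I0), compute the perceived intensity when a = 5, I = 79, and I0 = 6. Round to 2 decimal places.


S = 5 * ln(79/6)
I/I0 = 13.166667
ln(13.166667) = 2.5777
S = 5 * 2.5777
= 12.89


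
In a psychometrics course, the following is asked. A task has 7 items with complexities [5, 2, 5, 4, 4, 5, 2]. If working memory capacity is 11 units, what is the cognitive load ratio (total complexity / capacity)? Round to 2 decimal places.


Total complexity = 5 + 2 + 5 + 4 + 4 + 5 + 2 = 27
Load = total / capacity = 27 / 11
= 2.45


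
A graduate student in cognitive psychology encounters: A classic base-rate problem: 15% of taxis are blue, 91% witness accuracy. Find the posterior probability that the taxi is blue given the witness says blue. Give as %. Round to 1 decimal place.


P(blue | says blue) = P(says blue | blue)*P(blue) / [P(says blue | blue)*P(blue) + P(says blue | not blue)*P(not blue)]
Numerator = 0.91 * 0.15 = 0.1365
False identification = 0.09 * 0.85 = 0.0765
P = 0.1365 / (0.1365 + 0.0765)
= 0.1365 / 0.213
As percentage = 64.1


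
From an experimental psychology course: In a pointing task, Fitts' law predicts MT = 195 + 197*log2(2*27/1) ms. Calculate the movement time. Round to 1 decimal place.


MT = 195 + 197 * log2(2*27/1)
2D/W = 54.0
log2(54.0) = 5.7549
MT = 195 + 197 * 5.7549
= 1328.7 ms


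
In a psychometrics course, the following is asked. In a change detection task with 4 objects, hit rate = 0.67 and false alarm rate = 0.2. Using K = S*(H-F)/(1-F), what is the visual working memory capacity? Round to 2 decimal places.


K = S * (H - F) / (1 - F)
H - F = 0.47
1 - F = 0.8
K = 4 * 0.47 / 0.8
= 2.35


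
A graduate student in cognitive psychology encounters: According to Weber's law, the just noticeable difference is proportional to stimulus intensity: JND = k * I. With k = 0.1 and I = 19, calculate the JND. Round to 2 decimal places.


JND = k * I
JND = 0.1 * 19
= 1.90


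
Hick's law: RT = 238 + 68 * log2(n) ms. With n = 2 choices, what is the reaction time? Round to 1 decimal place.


RT = 238 + 68 * log2(2)
log2(2) = 1.0
RT = 238 + 68 * 1.0
= 238 + 68.0
= 306.0 ms


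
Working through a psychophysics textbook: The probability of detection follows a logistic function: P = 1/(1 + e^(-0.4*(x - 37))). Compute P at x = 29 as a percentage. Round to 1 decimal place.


P(x) = 1/(1 + e^(-0.4*(29 - 37)))
Exponent = -0.4 * -8 = 3.2
e^(3.2) = 24.53253
P = 1/(1 + 24.53253) = 0.039166
Percentage = 3.9


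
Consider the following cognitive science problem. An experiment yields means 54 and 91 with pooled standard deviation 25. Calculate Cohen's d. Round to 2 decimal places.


Cohen's d = (M1 - M2) / S_pooled
= (54 - 91) / 25
= -37 / 25
= -1.48


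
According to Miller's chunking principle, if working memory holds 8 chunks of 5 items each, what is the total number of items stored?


Total items = chunks * items_per_chunk
= 8 * 5
= 40


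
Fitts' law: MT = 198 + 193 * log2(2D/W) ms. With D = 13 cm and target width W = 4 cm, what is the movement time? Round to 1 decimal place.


MT = 198 + 193 * log2(2*13/4)
2D/W = 6.5
log2(6.5) = 2.7004
MT = 198 + 193 * 2.7004
= 719.2 ms


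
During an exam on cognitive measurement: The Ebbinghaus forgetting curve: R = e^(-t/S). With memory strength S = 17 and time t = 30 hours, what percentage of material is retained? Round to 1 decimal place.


R = e^(-t/S)
-t/S = -30/17 = -1.764706
R = e^(-1.764706) = 0.171237
Percentage = 0.171237 * 100
= 17.1


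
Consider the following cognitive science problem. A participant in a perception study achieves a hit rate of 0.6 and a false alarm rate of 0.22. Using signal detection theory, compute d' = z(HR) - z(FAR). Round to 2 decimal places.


d' = z(HR) - z(FAR)
z(0.6) = 0.2533
z(0.22) = -0.7722
d' = 0.2533 - -0.7722
= 1.03


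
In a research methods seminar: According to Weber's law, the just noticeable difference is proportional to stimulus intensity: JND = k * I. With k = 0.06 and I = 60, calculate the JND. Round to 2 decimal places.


JND = k * I
JND = 0.06 * 60
= 3.60


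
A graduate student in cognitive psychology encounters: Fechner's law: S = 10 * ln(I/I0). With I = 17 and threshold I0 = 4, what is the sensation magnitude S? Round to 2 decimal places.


S = 10 * ln(17/4)
I/I0 = 4.25
ln(4.25) = 1.4469
S = 10 * 1.4469
= 14.47


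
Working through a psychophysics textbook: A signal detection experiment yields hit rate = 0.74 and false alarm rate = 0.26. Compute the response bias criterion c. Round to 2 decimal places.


c = -0.5 * (z(HR) + z(FAR))
z(0.74) = 0.6433
z(0.26) = -0.6433
c = -0.5 * (0.6433 + -0.6433)
= -0.5 * 0.0
= 0.00


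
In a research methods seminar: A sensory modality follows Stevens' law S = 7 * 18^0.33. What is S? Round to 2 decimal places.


S = 7 * 18^0.33
18^0.33 = 2.5956
S = 7 * 2.5956
= 18.17


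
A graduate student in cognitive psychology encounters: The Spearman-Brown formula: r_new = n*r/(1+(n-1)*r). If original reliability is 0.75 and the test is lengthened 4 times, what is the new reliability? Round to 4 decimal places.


r_new = n*r / (1 + (n-1)*r)
Numerator = 4 * 0.75 = 3.0
Denominator = 1 + 3 * 0.75 = 3.25
r_new = 3.0 / 3.25
= 0.9231


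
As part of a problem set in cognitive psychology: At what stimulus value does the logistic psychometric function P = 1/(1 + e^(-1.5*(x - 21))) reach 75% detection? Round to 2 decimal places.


At P = 0.75: 0.75 = 1/(1 + e^(-k*(x-x0)))
Solving: e^(-k*(x-x0)) = 1/3
x = x0 + ln(3)/k
ln(3) = 1.0986
x = 21 + 1.0986/1.5
= 21 + 0.7324
= 21.73


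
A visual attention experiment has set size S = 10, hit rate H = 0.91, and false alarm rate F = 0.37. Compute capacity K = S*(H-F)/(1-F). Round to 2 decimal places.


K = S * (H - F) / (1 - F)
H - F = 0.54
1 - F = 0.63
K = 10 * 0.54 / 0.63
= 8.57


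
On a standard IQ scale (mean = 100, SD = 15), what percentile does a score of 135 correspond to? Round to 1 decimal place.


z = (IQ - mean) / SD
z = (135 - 100) / 15 = 2.3333
Percentile = Phi(2.3333) * 100
Phi(2.3333) = 0.990184
= 99.0


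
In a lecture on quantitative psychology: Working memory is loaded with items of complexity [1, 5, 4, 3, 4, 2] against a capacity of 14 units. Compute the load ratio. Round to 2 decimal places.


Total complexity = 1 + 5 + 4 + 3 + 4 + 2 = 19
Load = total / capacity = 19 / 14
= 1.36


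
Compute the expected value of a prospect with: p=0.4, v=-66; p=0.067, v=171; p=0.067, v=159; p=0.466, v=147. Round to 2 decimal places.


EU = sum(p_i * v_i)
0.4 * -66 = -26.4
0.067 * 171 = 11.457
0.067 * 159 = 10.653
0.466 * 147 = 68.502
EU = -26.4 + 11.457 + 10.653 + 68.502
= 64.21


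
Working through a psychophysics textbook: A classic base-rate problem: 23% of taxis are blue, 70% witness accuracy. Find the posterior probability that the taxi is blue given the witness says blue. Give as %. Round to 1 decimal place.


P(blue | says blue) = P(says blue | blue)*P(blue) / [P(says blue | blue)*P(blue) + P(says blue | not blue)*P(not blue)]
Numerator = 0.7 * 0.23 = 0.161
False identification = 0.3 * 0.77 = 0.231
P = 0.161 / (0.161 + 0.231)
= 0.161 / 0.392
As percentage = 41.1


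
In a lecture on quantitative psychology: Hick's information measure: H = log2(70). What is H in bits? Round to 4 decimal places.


H = log2(n)
H = log2(70)
= 6.1293


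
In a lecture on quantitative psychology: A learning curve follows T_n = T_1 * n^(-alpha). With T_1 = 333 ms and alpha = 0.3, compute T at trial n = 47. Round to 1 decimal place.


T_n = 333 * 47^(-0.3)
47^(-0.3) = 0.315044
T_n = 333 * 0.315044
= 104.9 ms


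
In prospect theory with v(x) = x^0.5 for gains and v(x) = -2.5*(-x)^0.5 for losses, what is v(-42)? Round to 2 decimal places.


Since x = -42 < 0, use v(x) = -lambda*(-x)^alpha
(-x) = 42
42^0.5 = 6.4807
v(-42) = -2.5 * 6.4807
= -16.20


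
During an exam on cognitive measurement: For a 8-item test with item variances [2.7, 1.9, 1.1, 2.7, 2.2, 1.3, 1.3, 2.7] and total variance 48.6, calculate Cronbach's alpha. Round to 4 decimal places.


alpha = (k/(k-1)) * (1 - sum(s_i^2)/s_total^2)
sum(item variances) = 15.9
k/(k-1) = 8/7 = 1.142857
1 - 15.9/48.6 = 1 - 0.32716 = 0.67284
alpha = 1.142857 * 0.67284
= 0.7690


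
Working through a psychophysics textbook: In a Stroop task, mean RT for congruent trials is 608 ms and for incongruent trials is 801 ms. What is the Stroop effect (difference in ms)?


Stroop effect = RT(incongruent) - RT(congruent)
= 801 - 608
= 193 ms


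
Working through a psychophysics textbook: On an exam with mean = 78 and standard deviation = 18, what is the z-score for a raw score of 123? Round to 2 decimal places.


z = (X - mu) / sigma
= (123 - 78) / 18
= 45 / 18
= 2.50


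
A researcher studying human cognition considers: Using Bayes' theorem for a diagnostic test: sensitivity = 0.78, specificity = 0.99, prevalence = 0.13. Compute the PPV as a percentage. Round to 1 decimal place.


PPV = (sens * prev) / (sens * prev + (1-spec) * (1-prev))
Numerator = 0.78 * 0.13 = 0.1014
P(positive and no disease) = (1 - spec) * (1 - prev) = (1 - 0.99) * (1 - 0.13) = 0.0087
Denominator = 0.1014 + 0.0087 = 0.1101
PPV = 0.1014 / 0.1101 = 0.920981
As percentage = 92.1


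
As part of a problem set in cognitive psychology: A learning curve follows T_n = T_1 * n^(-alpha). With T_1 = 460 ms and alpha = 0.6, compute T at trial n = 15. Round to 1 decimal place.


T_n = 460 * 15^(-0.6)
15^(-0.6) = 0.196945
T_n = 460 * 0.196945
= 90.6 ms


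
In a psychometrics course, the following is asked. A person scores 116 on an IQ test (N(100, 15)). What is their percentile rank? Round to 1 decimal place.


z = (IQ - mean) / SD
z = (116 - 100) / 15 = 1.0667
Percentile = Phi(1.0667) * 100
Phi(1.0667) = 0.856946
= 85.7


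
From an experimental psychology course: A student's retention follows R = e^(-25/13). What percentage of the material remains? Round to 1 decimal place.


R = e^(-t/S)
-t/S = -25/13 = -1.923077
R = e^(-1.923077) = 0.146157
Percentage = 0.146157 * 100
= 14.6


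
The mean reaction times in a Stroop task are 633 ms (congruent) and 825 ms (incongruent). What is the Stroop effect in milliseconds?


Stroop effect = RT(incongruent) - RT(congruent)
= 825 - 633
= 192 ms


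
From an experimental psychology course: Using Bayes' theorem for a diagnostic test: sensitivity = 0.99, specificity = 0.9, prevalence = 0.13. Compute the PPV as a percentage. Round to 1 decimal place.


PPV = (sens * prev) / (sens * prev + (1-spec) * (1-prev))
Numerator = 0.99 * 0.13 = 0.1287
P(positive and no disease) = (1 - spec) * (1 - prev) = (1 - 0.9) * (1 - 0.13) = 0.087
Denominator = 0.1287 + 0.087 = 0.2157
PPV = 0.1287 / 0.2157 = 0.596662
As percentage = 59.7


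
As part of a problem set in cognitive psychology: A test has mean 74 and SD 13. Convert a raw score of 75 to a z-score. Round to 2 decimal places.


z = (X - mu) / sigma
= (75 - 74) / 13
= 1 / 13
= 0.08


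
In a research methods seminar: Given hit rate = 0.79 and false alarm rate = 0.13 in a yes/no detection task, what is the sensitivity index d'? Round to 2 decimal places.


d' = z(HR) - z(FAR)
z(0.79) = 0.8064
z(0.13) = -1.1264
d' = 0.8064 - -1.1264
= 1.93


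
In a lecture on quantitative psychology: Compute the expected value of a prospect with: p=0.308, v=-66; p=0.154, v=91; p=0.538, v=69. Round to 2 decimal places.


EU = sum(p_i * v_i)
0.308 * -66 = -20.328
0.154 * 91 = 14.014
0.538 * 69 = 37.122
EU = -20.328 + 14.014 + 37.122
= 30.81


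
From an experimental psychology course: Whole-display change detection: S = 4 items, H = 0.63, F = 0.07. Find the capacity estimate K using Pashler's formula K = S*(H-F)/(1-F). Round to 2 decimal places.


K = S * (H - F) / (1 - F)
H - F = 0.56
1 - F = 0.93
K = 4 * 0.56 / 0.93
= 2.41
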